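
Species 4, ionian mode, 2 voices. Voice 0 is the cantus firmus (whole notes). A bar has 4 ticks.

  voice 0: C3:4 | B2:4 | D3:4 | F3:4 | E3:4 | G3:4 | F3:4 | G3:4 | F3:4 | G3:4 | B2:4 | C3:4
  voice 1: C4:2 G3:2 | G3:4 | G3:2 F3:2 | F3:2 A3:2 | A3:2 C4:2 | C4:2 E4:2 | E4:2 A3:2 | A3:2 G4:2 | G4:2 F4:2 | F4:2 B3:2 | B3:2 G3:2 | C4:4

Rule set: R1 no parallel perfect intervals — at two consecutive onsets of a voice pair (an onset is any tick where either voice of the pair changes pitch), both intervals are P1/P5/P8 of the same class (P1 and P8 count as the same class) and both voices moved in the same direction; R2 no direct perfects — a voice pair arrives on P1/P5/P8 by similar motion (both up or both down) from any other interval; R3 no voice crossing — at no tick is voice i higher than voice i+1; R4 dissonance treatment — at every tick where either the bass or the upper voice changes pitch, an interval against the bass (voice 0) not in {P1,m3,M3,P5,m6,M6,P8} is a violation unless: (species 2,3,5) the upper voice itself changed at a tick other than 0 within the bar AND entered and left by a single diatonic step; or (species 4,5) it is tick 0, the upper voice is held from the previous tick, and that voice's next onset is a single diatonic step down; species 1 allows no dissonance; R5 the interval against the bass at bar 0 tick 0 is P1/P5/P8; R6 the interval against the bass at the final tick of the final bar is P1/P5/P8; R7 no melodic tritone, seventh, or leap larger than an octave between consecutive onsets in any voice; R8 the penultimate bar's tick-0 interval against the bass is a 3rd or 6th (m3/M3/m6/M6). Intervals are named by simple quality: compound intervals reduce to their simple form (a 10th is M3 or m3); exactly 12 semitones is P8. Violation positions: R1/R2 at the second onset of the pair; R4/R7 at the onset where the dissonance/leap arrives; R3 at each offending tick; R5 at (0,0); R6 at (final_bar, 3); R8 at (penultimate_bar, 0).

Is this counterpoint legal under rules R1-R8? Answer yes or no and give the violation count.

bar 0: v0=C3 v1=C4 (P8)
bar 1: v0=B2 v1=G3 (m6)
bar 2: v0=D3 v1=G3 (P4)
bar 3: v0=F3 v1=F3 (P1)
bar 4: v0=E3 v1=A3 (P4)
bar 5: v0=G3 v1=C4 (P4)
bar 6: v0=F3 v1=E4 (M7)
bar 7: v0=G3 v1=A3 (M2)
bar 8: v0=F3 v1=G4 (M2)
bar 9: v0=G3 v1=F4 (m7)
bar 10: v0=B2 v1=B3 (P8)
bar 11: v0=C3 v1=C4 (P8)
  R4 @ bar4.0: E3/A3 P4 untreated
  R4 @ bar5.0: G3/C4 P4 untreated
  R4 @ bar6.0: F3/E4 M7 untreated
  R4 @ bar7.0: G3/A3 M2 untreated
  R7 @ bar7.2: A3->G4 leap 10st
  R4 @ bar9.0: G3/F4 m7 untreated
  R7 @ bar9.2: F4->B3 leap 6st
  R8 @ bar10.0: penult P8 not 3rd/6th
  R2 @ bar11.0: B2/G3 m6 -> C3/C4 P8 similar

No (9 violations)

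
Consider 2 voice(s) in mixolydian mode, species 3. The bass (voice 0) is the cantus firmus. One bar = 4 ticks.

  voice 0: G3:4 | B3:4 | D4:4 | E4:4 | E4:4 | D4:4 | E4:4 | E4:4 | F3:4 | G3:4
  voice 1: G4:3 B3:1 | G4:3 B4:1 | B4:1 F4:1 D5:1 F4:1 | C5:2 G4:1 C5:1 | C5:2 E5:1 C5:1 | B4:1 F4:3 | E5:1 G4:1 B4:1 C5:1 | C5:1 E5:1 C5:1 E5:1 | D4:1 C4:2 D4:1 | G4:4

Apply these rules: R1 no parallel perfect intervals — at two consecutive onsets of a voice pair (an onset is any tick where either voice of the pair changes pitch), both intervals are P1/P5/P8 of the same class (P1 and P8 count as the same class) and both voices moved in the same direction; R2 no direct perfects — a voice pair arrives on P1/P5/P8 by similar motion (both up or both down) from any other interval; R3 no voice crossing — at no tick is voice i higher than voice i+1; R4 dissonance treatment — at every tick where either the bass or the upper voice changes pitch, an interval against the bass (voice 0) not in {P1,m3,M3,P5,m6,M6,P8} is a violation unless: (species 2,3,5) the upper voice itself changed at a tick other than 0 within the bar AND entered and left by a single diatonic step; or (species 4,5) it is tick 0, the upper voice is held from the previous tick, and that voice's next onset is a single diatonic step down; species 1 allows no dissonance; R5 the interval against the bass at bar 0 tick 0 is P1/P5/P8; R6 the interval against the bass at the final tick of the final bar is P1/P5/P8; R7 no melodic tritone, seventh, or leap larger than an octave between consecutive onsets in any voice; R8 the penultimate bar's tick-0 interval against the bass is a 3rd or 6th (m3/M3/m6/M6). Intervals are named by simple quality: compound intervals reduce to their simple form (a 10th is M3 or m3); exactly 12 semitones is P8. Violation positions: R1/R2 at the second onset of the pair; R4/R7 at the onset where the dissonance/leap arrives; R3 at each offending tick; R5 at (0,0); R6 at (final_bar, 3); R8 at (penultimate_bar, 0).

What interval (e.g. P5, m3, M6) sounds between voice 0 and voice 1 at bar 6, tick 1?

voice 0=E4 voice 1=G4 -> m3

m3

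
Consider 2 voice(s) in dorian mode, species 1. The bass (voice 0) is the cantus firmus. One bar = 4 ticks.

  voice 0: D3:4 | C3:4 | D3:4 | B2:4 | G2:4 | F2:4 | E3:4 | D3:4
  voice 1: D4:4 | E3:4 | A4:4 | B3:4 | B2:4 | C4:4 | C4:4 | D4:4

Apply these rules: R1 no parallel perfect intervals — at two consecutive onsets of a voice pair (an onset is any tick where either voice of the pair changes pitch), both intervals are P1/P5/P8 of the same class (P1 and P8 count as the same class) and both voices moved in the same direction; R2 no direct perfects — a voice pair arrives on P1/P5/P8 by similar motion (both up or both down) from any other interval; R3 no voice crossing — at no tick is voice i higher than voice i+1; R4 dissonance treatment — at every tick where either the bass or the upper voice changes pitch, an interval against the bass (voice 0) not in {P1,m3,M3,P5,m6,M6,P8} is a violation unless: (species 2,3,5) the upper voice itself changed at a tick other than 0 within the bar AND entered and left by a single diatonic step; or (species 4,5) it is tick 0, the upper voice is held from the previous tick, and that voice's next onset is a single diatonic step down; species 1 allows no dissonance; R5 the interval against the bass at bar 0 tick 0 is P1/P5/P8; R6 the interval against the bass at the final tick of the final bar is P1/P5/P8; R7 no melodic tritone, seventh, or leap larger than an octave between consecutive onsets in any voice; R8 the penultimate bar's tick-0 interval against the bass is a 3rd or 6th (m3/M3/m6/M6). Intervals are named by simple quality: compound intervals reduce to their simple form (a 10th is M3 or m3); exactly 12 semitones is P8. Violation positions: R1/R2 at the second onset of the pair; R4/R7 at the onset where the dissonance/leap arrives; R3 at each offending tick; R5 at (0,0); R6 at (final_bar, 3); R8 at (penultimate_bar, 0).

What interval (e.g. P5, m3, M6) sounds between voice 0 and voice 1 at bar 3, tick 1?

P8

voice 0=B2 voice 1=B3 -> P8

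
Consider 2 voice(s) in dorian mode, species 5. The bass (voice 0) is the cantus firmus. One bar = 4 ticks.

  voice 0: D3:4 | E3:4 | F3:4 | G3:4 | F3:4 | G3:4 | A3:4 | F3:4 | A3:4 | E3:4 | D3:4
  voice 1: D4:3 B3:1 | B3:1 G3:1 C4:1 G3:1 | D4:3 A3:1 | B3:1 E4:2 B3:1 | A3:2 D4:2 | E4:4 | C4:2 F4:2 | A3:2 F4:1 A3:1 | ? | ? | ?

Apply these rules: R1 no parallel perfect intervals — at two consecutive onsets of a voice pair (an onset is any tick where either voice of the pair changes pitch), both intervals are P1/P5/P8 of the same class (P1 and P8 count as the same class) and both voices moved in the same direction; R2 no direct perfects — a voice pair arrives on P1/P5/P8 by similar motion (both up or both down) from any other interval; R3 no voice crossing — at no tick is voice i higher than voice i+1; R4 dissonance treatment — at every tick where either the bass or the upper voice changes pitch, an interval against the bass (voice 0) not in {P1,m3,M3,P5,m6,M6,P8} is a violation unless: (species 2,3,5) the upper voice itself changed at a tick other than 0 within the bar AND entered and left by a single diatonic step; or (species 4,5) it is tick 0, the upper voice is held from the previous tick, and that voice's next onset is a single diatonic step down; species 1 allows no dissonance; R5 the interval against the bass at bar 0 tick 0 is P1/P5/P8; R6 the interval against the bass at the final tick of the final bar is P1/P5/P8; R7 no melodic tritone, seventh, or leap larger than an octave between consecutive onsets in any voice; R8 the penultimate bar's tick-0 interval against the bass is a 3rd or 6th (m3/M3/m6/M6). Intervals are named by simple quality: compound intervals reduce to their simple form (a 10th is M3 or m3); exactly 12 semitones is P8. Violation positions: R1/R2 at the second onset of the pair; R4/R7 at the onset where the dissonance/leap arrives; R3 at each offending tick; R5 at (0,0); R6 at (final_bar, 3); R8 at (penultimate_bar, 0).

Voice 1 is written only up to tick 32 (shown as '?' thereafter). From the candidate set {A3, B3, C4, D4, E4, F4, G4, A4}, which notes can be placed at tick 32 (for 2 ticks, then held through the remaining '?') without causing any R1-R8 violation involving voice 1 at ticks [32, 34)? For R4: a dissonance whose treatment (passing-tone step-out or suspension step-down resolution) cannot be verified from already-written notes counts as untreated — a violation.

{A3, C4, F4}

A3: legal
B3: violates R4
C4: legal
D4: violates R4
E4: violates R2
F4: legal
G4: violates R4,R7
A4: violates R2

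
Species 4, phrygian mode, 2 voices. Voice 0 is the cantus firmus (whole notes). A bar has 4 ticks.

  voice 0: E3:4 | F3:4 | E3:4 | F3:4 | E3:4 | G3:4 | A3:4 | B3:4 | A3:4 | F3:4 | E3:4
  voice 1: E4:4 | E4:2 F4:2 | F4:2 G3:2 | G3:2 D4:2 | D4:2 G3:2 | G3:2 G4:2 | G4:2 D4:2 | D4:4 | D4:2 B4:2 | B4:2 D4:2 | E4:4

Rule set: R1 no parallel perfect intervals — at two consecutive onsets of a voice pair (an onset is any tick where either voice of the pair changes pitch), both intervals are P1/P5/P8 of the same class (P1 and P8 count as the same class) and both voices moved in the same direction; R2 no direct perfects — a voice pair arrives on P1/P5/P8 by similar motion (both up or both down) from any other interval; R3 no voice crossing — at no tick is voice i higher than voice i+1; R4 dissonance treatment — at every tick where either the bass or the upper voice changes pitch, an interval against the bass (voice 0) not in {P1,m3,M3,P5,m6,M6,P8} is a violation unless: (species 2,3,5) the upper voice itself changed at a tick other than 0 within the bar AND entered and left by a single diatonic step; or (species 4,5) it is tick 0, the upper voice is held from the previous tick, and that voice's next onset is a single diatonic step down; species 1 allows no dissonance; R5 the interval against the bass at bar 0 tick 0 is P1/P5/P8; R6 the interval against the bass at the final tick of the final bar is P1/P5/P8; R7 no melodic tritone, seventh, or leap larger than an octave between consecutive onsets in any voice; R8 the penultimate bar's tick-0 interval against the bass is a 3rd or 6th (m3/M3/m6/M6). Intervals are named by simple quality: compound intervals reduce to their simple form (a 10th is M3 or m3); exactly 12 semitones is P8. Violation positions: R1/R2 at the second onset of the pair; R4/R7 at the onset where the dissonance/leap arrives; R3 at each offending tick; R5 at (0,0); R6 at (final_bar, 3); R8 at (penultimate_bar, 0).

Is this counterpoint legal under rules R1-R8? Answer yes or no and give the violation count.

bar 0: v0=E3 v1=E4 (P8)
bar 1: v0=F3 v1=E4 (M7)
bar 2: v0=E3 v1=F4 (m2)
bar 3: v0=F3 v1=G3 (M2)
bar 4: v0=E3 v1=D4 (m7)
bar 5: v0=G3 v1=G3 (P1)
bar 6: v0=A3 v1=G4 (m7)
bar 7: v0=B3 v1=D4 (m3)
bar 8: v0=A3 v1=D4 (P4)
bar 9: v0=F3 v1=B4 (TT)
bar 10: v0=E3 v1=E4 (P8)
  R4 @ bar1.0: F3/E4 M7 untreated
  R4 @ bar2.0: E3/F4 m2 untreated
  R7 @ bar2.2: F4->G3 leap 10st
  R4 @ bar3.0: F3/G3 M2 untreated
  R4 @ bar4.0: E3/D4 m7 untreated
  R4 @ bar6.0: A3/G4 m7 untreated
  R4 @ bar6.2: A3/D4 P4 untreated
  R4 @ bar8.0: A3/D4 P4 untreated
  R4 @ bar8.2: A3/B4 M2 untreated
  R4 @ bar9.0: F3/B4 TT untreated
  R8 @ bar9.0: penult TT not 3rd/6th

No (11 violations)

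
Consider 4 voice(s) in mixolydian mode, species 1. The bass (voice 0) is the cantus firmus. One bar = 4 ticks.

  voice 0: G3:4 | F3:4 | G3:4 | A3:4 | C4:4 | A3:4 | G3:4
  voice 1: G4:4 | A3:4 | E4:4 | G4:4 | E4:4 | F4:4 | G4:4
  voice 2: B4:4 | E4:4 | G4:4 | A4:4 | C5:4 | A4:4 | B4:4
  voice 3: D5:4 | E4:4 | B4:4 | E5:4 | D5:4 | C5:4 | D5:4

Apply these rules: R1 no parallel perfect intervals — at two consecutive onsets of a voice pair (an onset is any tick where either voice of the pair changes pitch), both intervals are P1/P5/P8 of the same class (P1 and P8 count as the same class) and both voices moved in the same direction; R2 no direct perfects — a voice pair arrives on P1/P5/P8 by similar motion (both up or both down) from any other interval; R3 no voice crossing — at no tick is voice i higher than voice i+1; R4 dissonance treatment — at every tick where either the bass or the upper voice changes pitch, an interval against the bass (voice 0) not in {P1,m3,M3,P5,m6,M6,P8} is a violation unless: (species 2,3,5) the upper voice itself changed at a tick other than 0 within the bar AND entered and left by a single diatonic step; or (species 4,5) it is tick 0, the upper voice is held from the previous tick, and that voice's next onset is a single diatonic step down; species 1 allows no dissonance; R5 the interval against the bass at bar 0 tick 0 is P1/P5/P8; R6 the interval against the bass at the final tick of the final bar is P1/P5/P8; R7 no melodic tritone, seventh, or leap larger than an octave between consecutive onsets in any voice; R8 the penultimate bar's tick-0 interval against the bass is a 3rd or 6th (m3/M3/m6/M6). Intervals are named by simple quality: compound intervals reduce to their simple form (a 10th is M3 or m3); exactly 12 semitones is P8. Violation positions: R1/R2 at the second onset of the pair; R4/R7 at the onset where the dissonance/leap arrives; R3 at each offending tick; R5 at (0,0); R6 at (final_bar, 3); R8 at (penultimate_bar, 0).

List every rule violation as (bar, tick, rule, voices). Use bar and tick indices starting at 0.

(0, 0, R5, (0, 2))
(1, 0, R1, (1, 3))
(1, 0, R2, (1, 2))
(1, 0, R2, (2, 3))
(1, 0, R4, (0, 2))
(1, 0, R4, (0, 3))
(1, 0, R7, (1,))
(1, 0, R7, (3,))
(2, 0, R1, (1, 3))
(2, 0, R2, (0, 2))
(3, 0, R1, (0, 2))
(3, 0, R2, (0, 3))
(3, 0, R2, (2, 3))
(3, 0, R4, (0, 1))
(4, 0, R1, (0, 2))
(4, 0, R4, (0, 3))
(5, 0, R1, (0, 2))
(5, 0, R8, (0, 2))
(6, 0, R1, (1, 3))
(6, 3, R6, (0, 2))

bar 0: v0=G3 v1=G4 v2=B4 v3=D5 downbeat P5
bar 1: v0=F3 v1=A3 v2=E4 v3=E4 downbeat M7
bar 2: v0=G3 v1=E4 v2=G4 v3=B4 downbeat M3
bar 3: v0=A3 v1=G4 v2=A4 v3=E5 downbeat P5
bar 4: v0=C4 v1=E4 v2=C5 v3=D5 downbeat M2
bar 5: v0=A3 v1=F4 v2=A4 v3=C5 downbeat m3
bar 6: v0=G3 v1=G4 v2=B4 v3=D5 downbeat P5
  -> R5 @ bar 0 tick 0 v(0, 2): opens on M3
  -> R1 @ bar 1 tick 0 v(1, 3): G4/D5 P5 -> A3/E4 P5 similar
  -> R2 @ bar 1 tick 0 v(1, 2): G4/B4 M3 -> A3/E4 P5 similar
  -> R2 @ bar 1 tick 0 v(2, 3): B4/D5 m3 -> E4/E4 P1 similar
  -> R4 @ bar 1 tick 0 v(0, 2): F3/E4 M7 untreated
  -> R4 @ bar 1 tick 0 v(0, 3): F3/E4 M7 untreated
  -> R7 @ bar 1 tick 0 v(1,): G4->A3 leap 10st
  -> R7 @ bar 1 tick 0 v(3,): D5->E4 leap 10st
  -> R1 @ bar 2 tick 0 v(1, 3): A3/E4 P5 -> E4/B4 P5 similar
  -> R2 @ bar 2 tick 0 v(0, 2): F3/E4 M7 -> G3/G4 P8 similar
  -> R1 @ bar 3 tick 0 v(0, 2): G3/G4 P8 -> A3/A4 P8 similar
  -> R2 @ bar 3 tick 0 v(0, 3): G3/B4 M3 -> A3/E5 P5 similar
  -> R2 @ bar 3 tick 0 v(2, 3): G4/B4 M3 -> A4/E5 P5 similar
  -> R4 @ bar 3 tick 0 v(0, 1): A3/G4 m7 untreated
  -> R1 @ bar 4 tick 0 v(0, 2): A3/A4 P8 -> C4/C5 P8 similar
  -> R4 @ bar 4 tick 0 v(0, 3): C4/D5 M2 untreated
  -> R1 @ bar 5 tick 0 v(0, 2): C4/C5 P8 -> A3/A4 P8 similar
  -> R8 @ bar 5 tick 0 v(0, 2): penult P8 not 3rd/6th
  -> R1 @ bar 6 tick 0 v(1, 3): F4/C5 P5 -> G4/D5 P5 similar
  -> R6 @ bar 6 tick 3 v(0, 2): closes on M3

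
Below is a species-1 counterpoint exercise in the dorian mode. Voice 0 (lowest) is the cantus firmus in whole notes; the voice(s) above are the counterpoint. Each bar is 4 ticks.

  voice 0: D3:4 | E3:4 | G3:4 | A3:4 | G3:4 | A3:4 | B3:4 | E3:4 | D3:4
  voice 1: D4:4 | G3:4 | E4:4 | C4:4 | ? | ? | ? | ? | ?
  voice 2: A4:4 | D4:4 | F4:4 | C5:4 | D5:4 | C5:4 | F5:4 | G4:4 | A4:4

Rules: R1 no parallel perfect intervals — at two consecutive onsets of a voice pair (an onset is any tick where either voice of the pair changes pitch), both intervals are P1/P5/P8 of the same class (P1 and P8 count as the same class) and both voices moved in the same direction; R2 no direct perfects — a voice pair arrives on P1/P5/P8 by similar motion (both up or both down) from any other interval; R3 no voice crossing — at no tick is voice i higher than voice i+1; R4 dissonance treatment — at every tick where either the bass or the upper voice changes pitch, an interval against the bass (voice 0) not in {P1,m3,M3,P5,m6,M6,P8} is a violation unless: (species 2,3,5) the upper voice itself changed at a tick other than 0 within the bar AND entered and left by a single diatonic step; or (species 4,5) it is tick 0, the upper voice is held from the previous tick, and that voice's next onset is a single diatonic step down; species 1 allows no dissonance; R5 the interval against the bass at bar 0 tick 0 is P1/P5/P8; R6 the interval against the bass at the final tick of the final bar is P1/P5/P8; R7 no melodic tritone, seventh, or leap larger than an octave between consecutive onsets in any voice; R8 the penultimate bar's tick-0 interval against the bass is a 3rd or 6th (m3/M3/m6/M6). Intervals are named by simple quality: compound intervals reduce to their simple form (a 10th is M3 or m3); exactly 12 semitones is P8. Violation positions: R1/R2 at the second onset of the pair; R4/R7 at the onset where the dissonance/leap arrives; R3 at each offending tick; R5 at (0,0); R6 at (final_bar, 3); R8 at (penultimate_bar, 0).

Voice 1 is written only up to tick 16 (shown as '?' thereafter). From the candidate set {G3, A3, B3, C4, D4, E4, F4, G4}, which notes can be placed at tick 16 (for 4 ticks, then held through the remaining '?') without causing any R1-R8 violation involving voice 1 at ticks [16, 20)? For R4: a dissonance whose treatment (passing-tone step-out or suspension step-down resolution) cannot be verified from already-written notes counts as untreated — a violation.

{B3, E4}

G3: violates R2
A3: violates R4
B3: legal
C4: violates R4
D4: violates R1
E4: legal
F4: violates R4
G4: violates R2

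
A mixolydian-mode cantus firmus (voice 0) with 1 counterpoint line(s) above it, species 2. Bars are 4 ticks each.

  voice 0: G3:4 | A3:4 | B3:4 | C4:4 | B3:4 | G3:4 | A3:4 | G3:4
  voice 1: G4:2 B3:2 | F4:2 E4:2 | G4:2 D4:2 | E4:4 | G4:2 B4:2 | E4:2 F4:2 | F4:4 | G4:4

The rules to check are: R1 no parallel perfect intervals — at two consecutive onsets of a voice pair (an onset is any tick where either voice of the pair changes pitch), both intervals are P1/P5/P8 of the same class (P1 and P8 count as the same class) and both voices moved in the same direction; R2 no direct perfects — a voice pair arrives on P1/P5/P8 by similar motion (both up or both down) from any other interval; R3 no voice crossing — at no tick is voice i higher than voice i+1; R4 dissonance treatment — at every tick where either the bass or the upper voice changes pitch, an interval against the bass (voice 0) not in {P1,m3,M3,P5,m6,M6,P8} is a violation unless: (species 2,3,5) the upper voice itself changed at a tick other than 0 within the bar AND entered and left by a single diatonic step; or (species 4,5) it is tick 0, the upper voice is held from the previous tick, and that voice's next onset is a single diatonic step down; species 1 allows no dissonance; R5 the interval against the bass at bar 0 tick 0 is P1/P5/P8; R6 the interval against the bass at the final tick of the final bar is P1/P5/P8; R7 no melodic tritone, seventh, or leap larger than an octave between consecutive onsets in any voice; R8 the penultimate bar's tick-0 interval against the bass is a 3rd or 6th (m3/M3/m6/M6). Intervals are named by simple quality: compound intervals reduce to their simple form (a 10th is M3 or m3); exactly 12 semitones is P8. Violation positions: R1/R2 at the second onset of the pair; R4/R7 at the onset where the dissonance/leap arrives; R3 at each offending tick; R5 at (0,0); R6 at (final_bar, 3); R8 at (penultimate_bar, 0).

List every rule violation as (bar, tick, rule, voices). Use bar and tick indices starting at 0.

bar 0: v0=G3 v1=G4 downbeat P8
bar 1: v0=A3 v1=F4 downbeat m6
bar 2: v0=B3 v1=G4 downbeat m6
bar 3: v0=C4 v1=E4 downbeat M3
bar 4: v0=B3 v1=G4 downbeat m6
bar 5: v0=G3 v1=E4 downbeat M6
bar 6: v0=A3 v1=F4 downbeat m6
bar 7: v0=G3 v1=G4 downbeat P8
  -> R7 @ bar 1 tick 0 v(1,): B3->F4 leap 6st

(1, 0, R7, (1,))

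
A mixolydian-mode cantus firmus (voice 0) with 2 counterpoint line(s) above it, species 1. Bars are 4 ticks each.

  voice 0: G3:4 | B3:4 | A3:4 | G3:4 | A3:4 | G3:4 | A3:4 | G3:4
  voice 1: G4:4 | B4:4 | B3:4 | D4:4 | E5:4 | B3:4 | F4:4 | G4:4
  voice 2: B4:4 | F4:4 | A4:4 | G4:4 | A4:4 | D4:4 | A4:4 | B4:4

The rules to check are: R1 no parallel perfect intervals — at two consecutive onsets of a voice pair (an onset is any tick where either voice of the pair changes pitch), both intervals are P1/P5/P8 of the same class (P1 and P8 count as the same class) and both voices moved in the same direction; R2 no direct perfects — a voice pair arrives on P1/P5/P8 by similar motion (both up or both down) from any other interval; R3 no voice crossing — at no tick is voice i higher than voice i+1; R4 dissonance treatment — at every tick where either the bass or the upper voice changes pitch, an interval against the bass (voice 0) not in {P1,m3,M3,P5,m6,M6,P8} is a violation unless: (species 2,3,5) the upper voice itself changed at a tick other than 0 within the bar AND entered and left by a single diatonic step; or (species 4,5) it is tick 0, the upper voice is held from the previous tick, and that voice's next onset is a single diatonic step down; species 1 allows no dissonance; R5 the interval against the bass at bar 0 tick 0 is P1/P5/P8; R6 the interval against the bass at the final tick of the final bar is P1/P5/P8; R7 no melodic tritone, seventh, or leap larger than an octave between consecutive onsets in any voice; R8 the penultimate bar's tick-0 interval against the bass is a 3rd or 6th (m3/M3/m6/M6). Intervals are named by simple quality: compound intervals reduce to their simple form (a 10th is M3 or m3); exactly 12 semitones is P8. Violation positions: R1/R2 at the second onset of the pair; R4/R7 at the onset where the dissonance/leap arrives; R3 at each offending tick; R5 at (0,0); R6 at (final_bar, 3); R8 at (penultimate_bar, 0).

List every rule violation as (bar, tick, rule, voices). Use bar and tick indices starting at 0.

(0, 0, R5, (0, 2))
(1, 0, R1, (0, 1))
(1, 0, R3, (1, 2))
(1, 0, R4, (0, 2))
(1, 0, R7, (2,))
(1, 1, R3, (1, 2))
(1, 2, R3, (1, 2))
(1, 3, R3, (1, 2))
(2, 0, R4, (0, 1))
(3, 0, R1, (0, 2))
(4, 0, R1, (0, 1))
(4, 0, R1, (0, 2))
(4, 0, R2, (1, 2))
(4, 0, R3, (1, 2))
(4, 0, R7, (1,))
(4, 1, R3, (1, 2))
(4, 2, R3, (1, 2))
(4, 3, R3, (1, 2))
(5, 0, R2, (0, 2))
(5, 0, R7, (1,))
(6, 0, R2, (0, 2))
(6, 0, R7, (1,))
(6, 0, R8, (0, 2))
(7, 3, R6, (0, 2))

bar 0: v0=G3 v1=G4 v2=B4 downbeat M3
bar 1: v0=B3 v1=B4 v2=F4 downbeat TT
bar 2: v0=A3 v1=B3 v2=A4 downbeat P8
bar 3: v0=G3 v1=D4 v2=G4 downbeat P8
bar 4: v0=A3 v1=E5 v2=A4 downbeat P8
bar 5: v0=G3 v1=B3 v2=D4 downbeat P5
bar 6: v0=A3 v1=F4 v2=A4 downbeat P8
bar 7: v0=G3 v1=G4 v2=B4 downbeat M3
  -> R5 @ bar 0 tick 0 v(0, 2): opens on M3
  -> R1 @ bar 1 tick 0 v(0, 1): G3/G4 P8 -> B3/B4 P8 similar
  -> R3 @ bar 1 tick 0 v(1, 2): B4 above F4
  -> R4 @ bar 1 tick 0 v(0, 2): B3/F4 TT untreated
  -> R7 @ bar 1 tick 0 v(2,): B4->F4 leap 6st
  -> R3 @ bar 1 tick 1 v(1, 2): B4 above F4
  -> R3 @ bar 1 tick 2 v(1, 2): B4 above F4
  -> R3 @ bar 1 tick 3 v(1, 2): B4 above F4
  -> R4 @ bar 2 tick 0 v(0, 1): A3/B3 M2 untreated
  -> R1 @ bar 3 tick 0 v(0, 2): A3/A4 P8 -> G3/G4 P8 similar
  -> R1 @ bar 4 tick 0 v(0, 1): G3/D4 P5 -> A3/E5 P5 similar
  -> R1 @ bar 4 tick 0 v(0, 2): G3/G4 P8 -> A3/A4 P8 similar
  -> R2 @ bar 4 tick 0 v(1, 2): D4/G4 P4 -> E5/A4 P5 similar
  -> R3 @ bar 4 tick 0 v(1, 2): E5 above A4
  -> R7 @ bar 4 tick 0 v(1,): D4->E5 leap 14st
  -> R3 @ bar 4 tick 1 v(1, 2): E5 above A4
  -> R3 @ bar 4 tick 2 v(1, 2): E5 above A4
  -> R3 @ bar 4 tick 3 v(1, 2): E5 above A4
  -> R2 @ bar 5 tick 0 v(0, 2): A3/A4 P8 -> G3/D4 P5 similar
  -> R7 @ bar 5 tick 0 v(1,): E5->B3 leap 17st
  -> R2 @ bar 6 tick 0 v(0, 2): G3/D4 P5 -> A3/A4 P8 similar
  -> R7 @ bar 6 tick 0 v(1,): B3->F4 leap 6st
  -> R8 @ bar 6 tick 0 v(0, 2): penult P8 not 3rd/6th
  -> R6 @ bar 7 tick 3 v(0, 2): closes on M3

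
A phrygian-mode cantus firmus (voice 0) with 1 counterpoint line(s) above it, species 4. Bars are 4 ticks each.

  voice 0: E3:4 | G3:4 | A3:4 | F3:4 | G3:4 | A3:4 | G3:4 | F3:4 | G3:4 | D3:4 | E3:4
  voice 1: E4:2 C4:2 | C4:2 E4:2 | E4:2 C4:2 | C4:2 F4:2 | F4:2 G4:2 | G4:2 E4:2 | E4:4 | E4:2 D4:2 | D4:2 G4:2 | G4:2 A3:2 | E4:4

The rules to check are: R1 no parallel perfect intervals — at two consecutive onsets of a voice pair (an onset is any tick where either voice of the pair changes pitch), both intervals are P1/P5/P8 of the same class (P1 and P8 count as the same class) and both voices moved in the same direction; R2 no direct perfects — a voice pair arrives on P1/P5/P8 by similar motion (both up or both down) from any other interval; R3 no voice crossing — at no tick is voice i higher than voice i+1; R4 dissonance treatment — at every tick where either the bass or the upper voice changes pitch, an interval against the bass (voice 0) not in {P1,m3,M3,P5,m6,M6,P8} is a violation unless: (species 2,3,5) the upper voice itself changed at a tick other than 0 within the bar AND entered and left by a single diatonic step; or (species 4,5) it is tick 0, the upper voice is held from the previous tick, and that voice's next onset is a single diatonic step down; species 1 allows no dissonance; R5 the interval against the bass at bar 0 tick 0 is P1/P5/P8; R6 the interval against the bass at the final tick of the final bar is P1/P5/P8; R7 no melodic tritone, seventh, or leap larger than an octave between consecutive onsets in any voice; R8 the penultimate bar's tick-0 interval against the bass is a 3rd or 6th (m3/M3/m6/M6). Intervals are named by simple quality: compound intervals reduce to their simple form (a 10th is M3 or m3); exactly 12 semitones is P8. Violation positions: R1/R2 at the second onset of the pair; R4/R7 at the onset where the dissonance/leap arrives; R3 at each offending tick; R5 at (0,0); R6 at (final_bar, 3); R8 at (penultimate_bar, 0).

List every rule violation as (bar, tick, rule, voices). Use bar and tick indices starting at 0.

bar 0: v0=E3 v1=E4 downbeat P8
bar 1: v0=G3 v1=C4 downbeat P4
bar 2: v0=A3 v1=E4 downbeat P5
bar 3: v0=F3 v1=C4 downbeat P5
bar 4: v0=G3 v1=F4 downbeat m7
bar 5: v0=A3 v1=G4 downbeat m7
bar 6: v0=G3 v1=E4 downbeat M6
bar 7: v0=F3 v1=E4 downbeat M7
bar 8: v0=G3 v1=D4 downbeat P5
bar 9: v0=D3 v1=G4 downbeat P4
bar 10: v0=E3 v1=E4 downbeat P8
  -> R4 @ bar 1 tick 0 v(0, 1): G3/C4 P4 untreated
  -> R4 @ bar 4 tick 0 v(0, 1): G3/F4 m7 untreated
  -> R4 @ bar 5 tick 0 v(0, 1): A3/G4 m7 untreated
  -> R4 @ bar 9 tick 0 v(0, 1): D3/G4 P4 untreated
  -> R8 @ bar 9 tick 0 v(0, 1): penult P4 not 3rd/6th
  -> R7 @ bar 9 tick 2 v(1,): G4->A3 leap 10st
  -> R2 @ bar 10 tick 0 v(0, 1): D3/A3 P5 -> E3/E4 P8 similar

(1, 0, R4, (0, 1))
(4, 0, R4, (0, 1))
(5, 0, R4, (0, 1))
(9, 0, R4, (0, 1))
(9, 0, R8, (0, 1))
(9, 2, R7, (1,))
(10, 0, R2, (0, 1))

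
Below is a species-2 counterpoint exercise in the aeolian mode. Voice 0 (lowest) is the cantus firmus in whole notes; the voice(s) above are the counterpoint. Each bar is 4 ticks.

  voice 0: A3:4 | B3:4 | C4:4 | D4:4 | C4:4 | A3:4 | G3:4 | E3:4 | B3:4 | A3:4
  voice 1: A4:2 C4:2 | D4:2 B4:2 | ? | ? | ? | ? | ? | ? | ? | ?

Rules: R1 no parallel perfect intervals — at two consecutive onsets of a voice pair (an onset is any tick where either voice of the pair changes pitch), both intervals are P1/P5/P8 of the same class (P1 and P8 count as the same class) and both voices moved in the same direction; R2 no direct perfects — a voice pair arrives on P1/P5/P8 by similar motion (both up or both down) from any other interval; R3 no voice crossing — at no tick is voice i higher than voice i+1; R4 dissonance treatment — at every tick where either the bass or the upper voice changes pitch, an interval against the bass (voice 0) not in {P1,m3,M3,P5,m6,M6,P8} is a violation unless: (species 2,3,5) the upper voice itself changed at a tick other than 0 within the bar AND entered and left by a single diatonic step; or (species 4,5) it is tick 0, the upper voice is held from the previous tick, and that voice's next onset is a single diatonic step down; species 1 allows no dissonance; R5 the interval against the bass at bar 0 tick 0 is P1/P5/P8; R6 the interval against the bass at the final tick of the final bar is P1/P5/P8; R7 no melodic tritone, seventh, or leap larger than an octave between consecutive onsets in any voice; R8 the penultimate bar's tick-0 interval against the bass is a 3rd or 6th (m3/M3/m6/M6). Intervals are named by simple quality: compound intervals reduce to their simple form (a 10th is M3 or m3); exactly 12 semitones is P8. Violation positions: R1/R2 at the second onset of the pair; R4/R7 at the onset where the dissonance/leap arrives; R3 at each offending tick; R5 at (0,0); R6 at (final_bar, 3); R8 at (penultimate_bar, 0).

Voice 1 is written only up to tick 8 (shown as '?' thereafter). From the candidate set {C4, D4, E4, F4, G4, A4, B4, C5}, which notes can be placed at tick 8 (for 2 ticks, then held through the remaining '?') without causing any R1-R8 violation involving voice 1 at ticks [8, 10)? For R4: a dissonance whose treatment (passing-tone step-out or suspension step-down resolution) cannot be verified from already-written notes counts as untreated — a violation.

C4: violates R7
D4: violates R4
E4: legal
F4: violates R4,R7
G4: legal
A4: legal
B4: violates R4
C5: violates R1

{A4, E4, G4}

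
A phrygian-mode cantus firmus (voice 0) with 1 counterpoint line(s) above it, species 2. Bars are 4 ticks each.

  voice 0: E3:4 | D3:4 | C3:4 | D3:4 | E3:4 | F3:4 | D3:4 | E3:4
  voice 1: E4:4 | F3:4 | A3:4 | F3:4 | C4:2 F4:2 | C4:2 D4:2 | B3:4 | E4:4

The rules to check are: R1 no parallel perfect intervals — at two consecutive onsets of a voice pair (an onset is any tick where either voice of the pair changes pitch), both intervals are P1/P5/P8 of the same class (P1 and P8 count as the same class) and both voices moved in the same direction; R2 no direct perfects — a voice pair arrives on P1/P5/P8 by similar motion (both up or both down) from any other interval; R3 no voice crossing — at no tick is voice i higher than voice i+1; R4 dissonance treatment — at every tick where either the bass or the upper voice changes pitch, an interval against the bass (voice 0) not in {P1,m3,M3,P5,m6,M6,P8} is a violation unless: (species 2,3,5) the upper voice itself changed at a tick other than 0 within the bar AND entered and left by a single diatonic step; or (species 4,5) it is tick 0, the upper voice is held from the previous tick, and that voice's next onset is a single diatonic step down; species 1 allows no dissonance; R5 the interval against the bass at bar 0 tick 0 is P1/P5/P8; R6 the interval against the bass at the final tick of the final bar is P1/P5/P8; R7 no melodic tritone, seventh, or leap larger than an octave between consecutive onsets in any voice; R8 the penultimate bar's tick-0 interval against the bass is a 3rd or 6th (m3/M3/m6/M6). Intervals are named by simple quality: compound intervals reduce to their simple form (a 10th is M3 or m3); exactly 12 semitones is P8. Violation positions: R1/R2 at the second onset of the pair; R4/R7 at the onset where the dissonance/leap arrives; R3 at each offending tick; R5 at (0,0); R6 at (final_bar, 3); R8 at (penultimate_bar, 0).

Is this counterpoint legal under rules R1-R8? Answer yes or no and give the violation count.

bar 0: v0=E3 v1=E4 (P8)
bar 1: v0=D3 v1=F3 (m3)
bar 2: v0=C3 v1=A3 (M6)
bar 3: v0=D3 v1=F3 (m3)
bar 4: v0=E3 v1=C4 (m6)
bar 5: v0=F3 v1=C4 (P5)
bar 6: v0=D3 v1=B3 (M6)
bar 7: v0=E3 v1=E4 (P8)
  R7 @ bar1.0: E4->F3 leap 11st
  R4 @ bar4.2: E3/F4 m2 untreated
  R2 @ bar7.0: D3/B3 M6 -> E3/E4 P8 similar

No (3 violations)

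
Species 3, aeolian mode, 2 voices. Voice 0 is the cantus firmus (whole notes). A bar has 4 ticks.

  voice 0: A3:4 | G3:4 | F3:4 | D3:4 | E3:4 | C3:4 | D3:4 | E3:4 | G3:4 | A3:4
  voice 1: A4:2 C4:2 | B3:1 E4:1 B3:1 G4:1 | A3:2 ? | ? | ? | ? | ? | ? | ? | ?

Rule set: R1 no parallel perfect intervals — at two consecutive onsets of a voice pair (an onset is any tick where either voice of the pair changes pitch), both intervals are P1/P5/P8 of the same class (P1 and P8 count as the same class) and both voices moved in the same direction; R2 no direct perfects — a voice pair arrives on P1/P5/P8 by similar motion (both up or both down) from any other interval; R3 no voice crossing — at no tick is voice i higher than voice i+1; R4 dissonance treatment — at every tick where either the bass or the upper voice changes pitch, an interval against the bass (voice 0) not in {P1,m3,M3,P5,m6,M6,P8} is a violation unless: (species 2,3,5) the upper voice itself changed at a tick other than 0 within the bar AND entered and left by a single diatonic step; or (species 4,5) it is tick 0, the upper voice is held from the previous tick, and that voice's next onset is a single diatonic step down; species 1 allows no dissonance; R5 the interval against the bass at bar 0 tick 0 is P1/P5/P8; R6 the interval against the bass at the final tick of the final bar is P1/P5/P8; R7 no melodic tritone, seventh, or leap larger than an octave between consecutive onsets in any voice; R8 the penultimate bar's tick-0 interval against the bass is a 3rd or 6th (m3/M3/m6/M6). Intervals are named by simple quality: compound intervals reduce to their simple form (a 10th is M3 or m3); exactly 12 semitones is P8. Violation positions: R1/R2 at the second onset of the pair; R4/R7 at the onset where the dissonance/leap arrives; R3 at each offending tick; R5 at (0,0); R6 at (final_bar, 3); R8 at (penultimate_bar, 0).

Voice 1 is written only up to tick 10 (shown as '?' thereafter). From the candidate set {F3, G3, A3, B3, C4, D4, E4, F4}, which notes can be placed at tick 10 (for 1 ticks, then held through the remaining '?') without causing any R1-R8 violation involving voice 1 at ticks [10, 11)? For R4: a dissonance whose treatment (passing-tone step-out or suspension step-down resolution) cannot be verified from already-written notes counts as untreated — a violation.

{A3, C4, D4, F3, F4}

F3: legal
G3: violates R4
A3: legal
B3: violates R4
C4: legal
D4: legal
E4: violates R4
F4: legal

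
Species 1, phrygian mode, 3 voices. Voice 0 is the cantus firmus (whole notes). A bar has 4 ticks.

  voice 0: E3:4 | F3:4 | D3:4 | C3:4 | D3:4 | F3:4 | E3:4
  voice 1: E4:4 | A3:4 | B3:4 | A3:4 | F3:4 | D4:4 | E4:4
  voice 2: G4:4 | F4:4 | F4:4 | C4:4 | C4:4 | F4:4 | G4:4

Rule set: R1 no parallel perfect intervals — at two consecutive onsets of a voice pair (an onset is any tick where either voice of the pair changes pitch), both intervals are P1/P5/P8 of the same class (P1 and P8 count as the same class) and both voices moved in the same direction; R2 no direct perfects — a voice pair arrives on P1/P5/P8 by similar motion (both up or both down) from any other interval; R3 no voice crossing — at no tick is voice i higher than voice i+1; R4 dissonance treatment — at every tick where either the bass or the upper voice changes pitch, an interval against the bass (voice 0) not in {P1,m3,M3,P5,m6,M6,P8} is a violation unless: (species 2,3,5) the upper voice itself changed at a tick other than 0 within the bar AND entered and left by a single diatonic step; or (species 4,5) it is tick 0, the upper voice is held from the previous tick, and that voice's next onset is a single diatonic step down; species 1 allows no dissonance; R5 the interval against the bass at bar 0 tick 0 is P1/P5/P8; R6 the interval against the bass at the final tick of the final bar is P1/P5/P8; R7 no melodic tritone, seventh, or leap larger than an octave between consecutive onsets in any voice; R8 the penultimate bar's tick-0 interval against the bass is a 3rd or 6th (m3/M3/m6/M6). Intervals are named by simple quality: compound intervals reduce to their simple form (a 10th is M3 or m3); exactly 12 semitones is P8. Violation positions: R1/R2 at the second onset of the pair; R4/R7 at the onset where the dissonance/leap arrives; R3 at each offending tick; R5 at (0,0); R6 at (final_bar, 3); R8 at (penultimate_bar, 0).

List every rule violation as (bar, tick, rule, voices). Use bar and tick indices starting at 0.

bar 0: v0=E3 v1=E4 v2=G4 downbeat m3
bar 1: v0=F3 v1=A3 v2=F4 downbeat P8
bar 2: v0=D3 v1=B3 v2=F4 downbeat m3
bar 3: v0=C3 v1=A3 v2=C4 downbeat P8
bar 4: v0=D3 v1=F3 v2=C4 downbeat m7
bar 5: v0=F3 v1=D4 v2=F4 downbeat P8
bar 6: v0=E3 v1=E4 v2=G4 downbeat m3
  -> R5 @ bar 0 tick 0 v(0, 2): opens on m3
  -> R2 @ bar 3 tick 0 v(0, 2): D3/F4 m3 -> C3/C4 P8 similar
  -> R4 @ bar 4 tick 0 v(0, 2): D3/C4 m7 untreated
  -> R2 @ bar 5 tick 0 v(0, 2): D3/C4 m7 -> F3/F4 P8 similar
  -> R8 @ bar 5 tick 0 v(0, 2): penult P8 not 3rd/6th
  -> R6 @ bar 6 tick 3 v(0, 2): closes on m3

(0, 0, R5, (0, 2))
(3, 0, R2, (0, 2))
(4, 0, R4, (0, 2))
(5, 0, R2, (0, 2))
(5, 0, R8, (0, 2))
(6, 3, R6, (0, 2))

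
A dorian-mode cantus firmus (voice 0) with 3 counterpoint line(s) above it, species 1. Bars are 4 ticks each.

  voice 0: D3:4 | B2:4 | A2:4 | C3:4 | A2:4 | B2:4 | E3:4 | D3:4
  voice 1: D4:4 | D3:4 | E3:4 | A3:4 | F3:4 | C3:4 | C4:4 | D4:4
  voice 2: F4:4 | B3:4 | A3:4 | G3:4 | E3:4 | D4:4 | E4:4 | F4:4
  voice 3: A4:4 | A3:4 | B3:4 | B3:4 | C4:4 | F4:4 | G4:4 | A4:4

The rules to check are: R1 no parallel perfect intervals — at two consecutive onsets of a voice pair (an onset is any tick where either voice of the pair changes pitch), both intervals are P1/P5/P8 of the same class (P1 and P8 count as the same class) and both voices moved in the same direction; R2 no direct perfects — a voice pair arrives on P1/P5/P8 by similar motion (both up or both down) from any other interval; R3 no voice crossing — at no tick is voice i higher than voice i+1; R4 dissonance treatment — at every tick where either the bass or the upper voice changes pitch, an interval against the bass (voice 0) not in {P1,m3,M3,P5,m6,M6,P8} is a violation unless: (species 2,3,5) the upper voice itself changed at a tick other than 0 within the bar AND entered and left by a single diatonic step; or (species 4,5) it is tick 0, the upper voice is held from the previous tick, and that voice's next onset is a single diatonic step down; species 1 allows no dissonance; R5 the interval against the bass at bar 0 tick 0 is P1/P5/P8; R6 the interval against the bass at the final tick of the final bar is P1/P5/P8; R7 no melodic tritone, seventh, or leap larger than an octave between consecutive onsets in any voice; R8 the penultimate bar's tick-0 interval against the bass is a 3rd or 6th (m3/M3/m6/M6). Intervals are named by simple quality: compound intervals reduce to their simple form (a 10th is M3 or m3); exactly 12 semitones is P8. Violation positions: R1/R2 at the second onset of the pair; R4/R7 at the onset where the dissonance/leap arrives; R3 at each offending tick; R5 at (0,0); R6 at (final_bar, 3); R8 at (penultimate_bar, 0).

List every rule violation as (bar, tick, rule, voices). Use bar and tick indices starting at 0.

bar 0: v0=D3 v1=D4 v2=F4 v3=A4 downbeat P5
bar 1: v0=B2 v1=D3 v2=B3 v3=A3 downbeat m7
bar 2: v0=A2 v1=E3 v2=A3 v3=B3 downbeat M2
bar 3: v0=C3 v1=A3 v2=G3 v3=B3 downbeat M7
bar 4: v0=A2 v1=F3 v2=E3 v3=C4 downbeat m3
bar 5: v0=B2 v1=C3 v2=D4 v3=F4 downbeat TT
bar 6: v0=E3 v1=C4 v2=E4 v3=G4 downbeat m3
bar 7: v0=D3 v1=D4 v2=F4 v3=A4 downbeat P5
  -> R5 @ bar 0 tick 0 v(0, 2): opens on m3
  -> R1 @ bar 1 tick 0 v(1, 3): D4/A4 P5 -> D3/A3 P5 similar
  -> R2 @ bar 1 tick 0 v(0, 2): D3/F4 m3 -> B2/B3 P8 similar
  -> R3 @ bar 1 tick 0 v(2, 3): B3 above A3
  -> R4 @ bar 1 tick 0 v(0, 3): B2/A3 m7 untreated
  -> R7 @ bar 1 tick 0 v(2,): F4->B3 leap 6st
  -> R3 @ bar 1 tick 1 v(2, 3): B3 above A3
  -> R3 @ bar 1 tick 2 v(2, 3): B3 above A3
  -> R3 @ bar 1 tick 3 v(2, 3): B3 above A3
  -> R1 @ bar 2 tick 0 v(0, 2): B2/B3 P8 -> A2/A3 P8 similar
  -> R1 @ bar 2 tick 0 v(1, 3): D3/A3 P5 -> E3/B3 P5 similar
  -> R4 @ bar 2 tick 0 v(0, 3): A2/B3 M2 untreated
  -> R3 @ bar 3 tick 0 v(1, 2): A3 above G3
  -> R4 @ bar 3 tick 0 v(0, 3): C3/B3 M7 untreated
  -> R3 @ bar 3 tick 1 v(1, 2): A3 above G3
  -> R3 @ bar 3 tick 2 v(1, 2): A3 above G3
  -> R3 @ bar 3 tick 3 v(1, 2): A3 above G3
  -> R1 @ bar 4 tick 0 v(0, 2): C3/G3 P5 -> A2/E3 P5 similar
  -> R3 @ bar 4 tick 0 v(1, 2): F3 above E3
  -> R3 @ bar 4 tick 1 v(1, 2): F3 above E3
  -> R3 @ bar 4 tick 2 v(1, 2): F3 above E3
  -> R3 @ bar 4 tick 3 v(1, 2): F3 above E3
  -> R4 @ bar 5 tick 0 v(0, 1): B2/C3 m2 untreated
  -> R4 @ bar 5 tick 0 v(0, 3): B2/F4 TT untreated
  -> R7 @ bar 5 tick 0 v(2,): E3->D4 leap 10st
  -> R2 @ bar 6 tick 0 v(0, 2): B2/D4 m3 -> E3/E4 P8 similar
  -> R2 @ bar 6 tick 0 v(1, 3): C3/F4 P4 -> C4/G4 P5 similar
  -> R8 @ bar 6 tick 0 v(0, 2): penult P8 not 3rd/6th
  -> R1 @ bar 7 tick 0 v(1, 3): C4/G4 P5 -> D4/A4 P5 similar
  -> R6 @ bar 7 tick 3 v(0, 2): closes on m3

(0, 0, R5, (0, 2))
(1, 0, R1, (1, 3))
(1, 0, R2, (0, 2))
(1, 0, R3, (2, 3))
(1, 0, R4, (0, 3))
(1, 0, R7, (2,))
(1, 1, R3, (2, 3))
(1, 2, R3, (2, 3))
(1, 3, R3, (2, 3))
(2, 0, R1, (0, 2))
(2, 0, R1, (1, 3))
(2, 0, R4, (0, 3))
(3, 0, R3, (1, 2))
(3, 0, R4, (0, 3))
(3, 1, R3, (1, 2))
(3, 2, R3, (1, 2))
(3, 3, R3, (1, 2))
(4, 0, R1, (0, 2))
(4, 0, R3, (1, 2))
(4, 1, R3, (1, 2))
(4, 2, R3, (1, 2))
(4, 3, R3, (1, 2))
(5, 0, R4, (0, 1))
(5, 0, R4, (0, 3))
(5, 0, R7, (2,))
(6, 0, R2, (0, 2))
(6, 0, R2, (1, 3))
(6, 0, R8, (0, 2))
(7, 0, R1, (1, 3))
(7, 3, R6, (0, 2))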